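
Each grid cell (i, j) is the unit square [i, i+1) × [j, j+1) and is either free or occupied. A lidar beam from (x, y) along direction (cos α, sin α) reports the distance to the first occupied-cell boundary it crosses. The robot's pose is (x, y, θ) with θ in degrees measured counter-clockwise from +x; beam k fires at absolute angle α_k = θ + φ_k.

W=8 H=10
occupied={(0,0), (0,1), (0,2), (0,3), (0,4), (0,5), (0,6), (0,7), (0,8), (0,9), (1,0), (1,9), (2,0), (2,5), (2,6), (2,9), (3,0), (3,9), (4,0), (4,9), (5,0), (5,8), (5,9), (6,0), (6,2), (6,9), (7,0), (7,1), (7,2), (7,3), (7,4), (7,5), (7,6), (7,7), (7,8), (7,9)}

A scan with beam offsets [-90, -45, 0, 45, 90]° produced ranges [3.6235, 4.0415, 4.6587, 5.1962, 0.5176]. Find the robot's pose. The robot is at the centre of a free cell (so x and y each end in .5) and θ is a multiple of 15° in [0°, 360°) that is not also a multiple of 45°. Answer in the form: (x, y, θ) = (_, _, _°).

Candidates: 44 free-cell centres × 16 headings = 704 poses. Raycast each; keep the one whose scan matches to 4 dp.
  (1.5, 8.5, 120°): beam 1 = 1.0000 ≠ 3.6235 ✗
  (1.5, 4.5, 105°): beam 1 = 5.6940 ≠ 3.6235 ✗
  (3.5, 8.5, 120°): beam 1 = 1.0000 ≠ 3.6235 ✗
  (1.5, 3.5, 60°): beam 1 = 5.0000 ≠ 3.6235 ✗
  …
  (2.5, 4.5, 345°): r_1=3.6235, r_2=4.0415, r_3=4.6587, r_4=5.1962, r_5=0.5176 — all match ✓
Only this pose fits every beam.

(x, y, θ) = (2.5, 4.5, 345°)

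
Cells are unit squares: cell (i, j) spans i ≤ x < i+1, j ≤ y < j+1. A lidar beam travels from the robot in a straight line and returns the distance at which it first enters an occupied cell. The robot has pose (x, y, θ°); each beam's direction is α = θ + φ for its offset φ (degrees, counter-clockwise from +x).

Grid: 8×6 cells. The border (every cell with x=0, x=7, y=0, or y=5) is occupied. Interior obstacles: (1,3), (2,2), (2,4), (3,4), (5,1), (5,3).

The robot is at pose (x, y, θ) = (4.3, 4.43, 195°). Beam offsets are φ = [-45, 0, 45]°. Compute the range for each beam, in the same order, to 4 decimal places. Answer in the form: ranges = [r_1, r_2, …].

beam 1: φ=-45°, α=150°
  direction (-0.8660, 0.5000); cell (4,4); t to first gridline: x 0.3464, y 1.1400 (then +1.1547 / +2.0000)
    (3,4) via x @ 0.3464  # hit
  → r_1 = 0.3464
beam 2: φ=0°, α=195°
  direction (-0.9659, -0.2588); cell (4,4); t to first gridline: x 0.3106, y 1.6614 (then +1.0353 / +3.8637)
    (3,4) via x @ 0.3106  # hit
  → r_2 = 0.3106
beam 3: φ=45°, α=240°
  direction (-0.5000, -0.8660); cell (4,4); t to first gridline: x 0.6000, y 0.4965 (then +2.0000 / +1.1547)
    (4,3) via y @ 0.4965
    (3,3) via x @ 0.6000
    (3,2) via y @ 1.6512
    (2,2) via x @ 2.6000  # hit
  → r_3 = 2.6000

ranges = [0.3464, 0.3106, 2.6000]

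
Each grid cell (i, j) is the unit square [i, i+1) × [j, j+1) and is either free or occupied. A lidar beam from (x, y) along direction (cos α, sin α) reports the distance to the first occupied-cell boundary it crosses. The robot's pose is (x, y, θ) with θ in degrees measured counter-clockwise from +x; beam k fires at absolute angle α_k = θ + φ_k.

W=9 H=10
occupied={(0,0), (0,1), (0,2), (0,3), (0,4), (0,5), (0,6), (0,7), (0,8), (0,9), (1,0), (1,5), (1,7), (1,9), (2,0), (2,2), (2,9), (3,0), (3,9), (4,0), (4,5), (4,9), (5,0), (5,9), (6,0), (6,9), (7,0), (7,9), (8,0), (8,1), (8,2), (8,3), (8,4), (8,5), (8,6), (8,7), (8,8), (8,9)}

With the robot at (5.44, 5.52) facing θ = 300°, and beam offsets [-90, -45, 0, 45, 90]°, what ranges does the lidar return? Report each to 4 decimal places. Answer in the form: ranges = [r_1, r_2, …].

beam 1: φ=-90°, α=210°
  direction (-0.8660, -0.5000); cell (5,5); t to first gridline: x 0.5081, y 1.0400 (then +1.1547 / +2.0000)
    (4,5) via x @ 0.5081  # hit
  → r_1 = 0.5081
beam 2: φ=-45°, α=255°
  direction (-0.2588, -0.9659); cell (5,5); t to first gridline: x 1.7000, y 0.5383 (then +3.8637 / +1.0353)
    (5,4) via y @ 0.5383
    (5,3) via y @ 1.5736
    (4,3) via x @ 1.7000
    (4,2) via y @ 2.6089
    (4,1) via y @ 3.6442
    (4,0) via y @ 4.6794  # hit
  → r_2 = 4.6794
beam 3: φ=0°, α=300°
  direction (0.5000, -0.8660); cell (5,5); t to first gridline: x 1.1200, y 0.6004 (then +2.0000 / +1.1547)
    (5,4) via y @ 0.6004
    (6,4) via x @ 1.1200
    (6,3) via y @ 1.7551
    (6,2) via y @ 2.9098
    (7,2) via x @ 3.1200
    (7,1) via y @ 4.0645
    (8,1) via x @ 5.1200  # hit
  → r_3 = 5.1200
beam 4: φ=45°, α=345°
  direction (0.9659, -0.2588); cell (5,5); t to first gridline: x 0.5798, y 2.0091 (then +1.0353 / +3.8637)
    (6,5) via x @ 0.5798
    (7,5) via x @ 1.6150
    (7,4) via y @ 2.0091
    (8,4) via x @ 2.6503  # hit
  → r_4 = 2.6503
beam 5: φ=90°, α=30°
  direction (0.8660, 0.5000); cell (5,5); t to first gridline: x 0.6466, y 0.9600 (then +1.1547 / +2.0000)
    (6,5) via x @ 0.6466
    (6,6) via y @ 0.9600
    (7,6) via x @ 1.8013
    (8,6) via x @ 2.9560  # hit
  → r_5 = 2.9560

ranges = [0.5081, 4.6794, 5.1200, 2.6503, 2.9560]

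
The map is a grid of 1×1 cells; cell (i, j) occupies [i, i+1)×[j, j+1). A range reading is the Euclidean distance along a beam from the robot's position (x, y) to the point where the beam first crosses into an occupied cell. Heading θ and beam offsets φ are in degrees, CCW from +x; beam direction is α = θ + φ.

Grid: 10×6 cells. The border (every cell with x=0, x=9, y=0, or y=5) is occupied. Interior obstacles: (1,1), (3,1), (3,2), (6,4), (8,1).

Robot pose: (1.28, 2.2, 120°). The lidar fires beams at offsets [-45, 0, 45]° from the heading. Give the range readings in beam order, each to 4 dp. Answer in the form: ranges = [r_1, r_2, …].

ranges = [2.8988, 0.5600, 0.2899]

beam 1: φ=-45°, α=75°
  d=(0.2588,0.9659)  start (1,2)  tX=2.7819 tY=0.8282  stride 1/|dx|=3.8637 1/|dy|=1.0353
    cross y-line → (1,3), t=0.8282
    cross y-line → (1,4), t=1.8635
    cross x-line → (2,4), t=2.7819
    cross y-line → (2,5), t=2.8988 (wall)
  → r_1 = 2.8988
beam 2: φ=0°, α=120°
  d=(-0.5000,0.8660)  start (1,2)  tX=0.5600 tY=0.9238  stride 1/|dx|=2.0000 1/|dy|=1.1547
    cross x-line → (0,2), t=0.5600 (wall)
  → r_2 = 0.5600
beam 3: φ=45°, α=165°
  d=(-0.9659,0.2588)  start (1,2)  tX=0.2899 tY=3.0910  stride 1/|dx|=1.0353 1/|dy|=3.8637
    cross x-line → (0,2), t=0.2899 (wall)
  → r_3 = 0.2899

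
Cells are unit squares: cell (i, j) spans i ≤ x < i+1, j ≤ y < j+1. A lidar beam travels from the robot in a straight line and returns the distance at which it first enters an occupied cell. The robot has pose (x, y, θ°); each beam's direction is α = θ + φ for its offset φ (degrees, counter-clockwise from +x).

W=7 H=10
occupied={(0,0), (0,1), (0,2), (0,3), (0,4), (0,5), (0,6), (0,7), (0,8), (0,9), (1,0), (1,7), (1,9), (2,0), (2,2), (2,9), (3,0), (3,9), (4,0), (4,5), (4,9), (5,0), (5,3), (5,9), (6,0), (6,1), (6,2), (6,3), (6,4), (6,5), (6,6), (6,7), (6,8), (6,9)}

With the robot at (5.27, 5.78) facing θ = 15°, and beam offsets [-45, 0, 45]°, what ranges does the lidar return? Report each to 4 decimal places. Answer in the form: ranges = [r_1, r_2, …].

beam 1: φ=-45°, α=330°
  direction (0.8660, -0.5000); cell (5,5); t to first gridline: x 0.8429, y 1.5600 (then +1.1547 / +2.0000)
    (6,5) via x @ 0.8429  # hit
  → r_1 = 0.8429
beam 2: φ=0°, α=15°
  direction (0.9659, 0.2588); cell (5,5); t to first gridline: x 0.7558, y 0.8500 (then +1.0353 / +3.8637)
    (6,5) via x @ 0.7558  # hit
  → r_2 = 0.7558
beam 3: φ=45°, α=60°
  direction (0.5000, 0.8660); cell (5,5); t to first gridline: x 1.4600, y 0.2540 (then +2.0000 / +1.1547)
    (5,6) via y @ 0.2540
    (5,7) via y @ 1.4087
    (6,7) via x @ 1.4600  # hit
  → r_3 = 1.4600

ranges = [0.8429, 0.7558, 1.4600]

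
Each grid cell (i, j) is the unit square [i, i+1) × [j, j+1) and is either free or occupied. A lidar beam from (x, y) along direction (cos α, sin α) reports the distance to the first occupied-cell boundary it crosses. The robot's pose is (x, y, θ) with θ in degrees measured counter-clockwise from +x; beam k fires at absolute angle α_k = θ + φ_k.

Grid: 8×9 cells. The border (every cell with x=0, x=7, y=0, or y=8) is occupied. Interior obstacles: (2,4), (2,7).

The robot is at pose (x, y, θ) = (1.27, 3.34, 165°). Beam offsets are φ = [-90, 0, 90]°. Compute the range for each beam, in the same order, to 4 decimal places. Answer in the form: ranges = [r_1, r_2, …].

ranges = [3.7891, 0.2795, 1.0432]

beam 1: φ=-90°, α=75°
  d=(0.2588,0.9659)  start (1,3)  tX=2.8205 tY=0.6833  stride 1/|dx|=3.8637 1/|dy|=1.0353
    cross y-line → (1,4), t=0.6833
    cross y-line → (1,5), t=1.7186
    cross y-line → (1,6), t=2.7538
    cross x-line → (2,6), t=2.8205
    cross y-line → (2,7), t=3.7891 (wall)
  → r_1 = 3.7891
beam 2: φ=0°, α=165°
  d=(-0.9659,0.2588)  start (1,3)  tX=0.2795 tY=2.5500  stride 1/|dx|=1.0353 1/|dy|=3.8637
    cross x-line → (0,3), t=0.2795 (wall)
  → r_2 = 0.2795
beam 3: φ=90°, α=255°
  d=(-0.2588,-0.9659)  start (1,3)  tX=1.0432 tY=0.3520  stride 1/|dx|=3.8637 1/|dy|=1.0353
    cross y-line → (1,2), t=0.3520
    cross x-line → (0,2), t=1.0432 (wall)
  → r_3 = 1.0432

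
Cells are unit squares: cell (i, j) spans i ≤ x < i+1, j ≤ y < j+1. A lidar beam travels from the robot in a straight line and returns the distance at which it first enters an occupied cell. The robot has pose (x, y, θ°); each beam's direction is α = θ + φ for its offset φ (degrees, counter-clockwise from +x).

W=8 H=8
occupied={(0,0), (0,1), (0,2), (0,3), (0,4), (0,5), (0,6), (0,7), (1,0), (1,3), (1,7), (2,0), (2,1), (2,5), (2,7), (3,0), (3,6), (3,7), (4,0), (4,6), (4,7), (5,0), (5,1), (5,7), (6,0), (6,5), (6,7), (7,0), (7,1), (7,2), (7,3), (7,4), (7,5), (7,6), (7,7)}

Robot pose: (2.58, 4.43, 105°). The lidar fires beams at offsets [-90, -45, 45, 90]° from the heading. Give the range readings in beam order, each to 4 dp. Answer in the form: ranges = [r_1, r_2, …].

beam 1: φ=-90°, α=15°
  dir = (cos 15°, sin 15°) = (0.9659, 0.2588); from cell (2,4)
  next x-line at t=0.4348, next y-line at t=2.2023; Δt_x=1.0353, Δt_y=3.8637
    x: enter (3,4) at t=0.4348
    x: enter (4,4) at t=1.4701
    y: enter (4,5) at t=2.2023
    x: enter (5,5) at t=2.5054
    x: enter (6,5) at t=3.5406 ← occupied
  → r_1 = 3.5406
beam 2: φ=-45°, α=60°
  dir = (cos 60°, sin 60°) = (0.5000, 0.8660); from cell (2,4)
  next x-line at t=0.8400, next y-line at t=0.6582; Δt_x=2.0000, Δt_y=1.1547
    y: enter (2,5) at t=0.6582 ← occupied
  → r_2 = 0.6582
beam 3: φ=45°, α=150°
  dir = (cos 150°, sin 150°) = (-0.8660, 0.5000); from cell (2,4)
  next x-line at t=0.6697, next y-line at t=1.1400; Δt_x=1.1547, Δt_y=2.0000
    x: enter (1,4) at t=0.6697
    y: enter (1,5) at t=1.1400
    x: enter (0,5) at t=1.8244 ← occupied
  → r_3 = 1.8244
beam 4: φ=90°, α=195°
  dir = (cos 195°, sin 195°) = (-0.9659, -0.2588); from cell (2,4)
  next x-line at t=0.6005, next y-line at t=1.6614; Δt_x=1.0353, Δt_y=3.8637
    x: enter (1,4) at t=0.6005
    x: enter (0,4) at t=1.6357 ← occupied
  → r_4 = 1.6357

ranges = [3.5406, 0.6582, 1.8244, 1.6357]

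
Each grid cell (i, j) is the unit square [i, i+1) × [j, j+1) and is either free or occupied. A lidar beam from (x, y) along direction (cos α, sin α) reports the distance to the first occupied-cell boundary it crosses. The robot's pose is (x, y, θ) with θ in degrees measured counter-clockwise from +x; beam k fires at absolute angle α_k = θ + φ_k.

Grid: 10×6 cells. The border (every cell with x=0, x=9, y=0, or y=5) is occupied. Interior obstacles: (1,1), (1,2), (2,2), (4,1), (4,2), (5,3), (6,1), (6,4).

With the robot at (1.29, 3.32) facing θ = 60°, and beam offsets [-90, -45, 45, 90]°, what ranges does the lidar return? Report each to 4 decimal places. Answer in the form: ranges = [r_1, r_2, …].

beam 1: φ=-90°, α=330°
  d=(0.8660,-0.5000)  start (1,3)  tX=0.8198 tY=0.6400  stride 1/|dx|=1.1547 1/|dy|=2.0000
    cross y-line → (1,2), t=0.6400 (wall)
  → r_1 = 0.6400
beam 2: φ=-45°, α=15°
  d=(0.9659,0.2588)  start (1,3)  tX=0.7350 tY=2.6273  stride 1/|dx|=1.0353 1/|dy|=3.8637
    cross x-line → (2,3), t=0.7350
    cross x-line → (3,3), t=1.7703
    cross y-line → (3,4), t=2.6273
    cross x-line → (4,4), t=2.8056
    cross x-line → (5,4), t=3.8409
    cross x-line → (6,4), t=4.8762 (wall)
  → r_2 = 4.8762
beam 3: φ=45°, α=105°
  d=(-0.2588,0.9659)  start (1,3)  tX=1.1205 tY=0.7040  stride 1/|dx|=3.8637 1/|dy|=1.0353
    cross y-line → (1,4), t=0.7040
    cross x-line → (0,4), t=1.1205 (wall)
  → r_3 = 1.1205
beam 4: φ=90°, α=150°
  d=(-0.8660,0.5000)  start (1,3)  tX=0.3349 tY=1.3600  stride 1/|dx|=1.1547 1/|dy|=2.0000
    cross x-line → (0,3), t=0.3349 (wall)
  → r_4 = 0.3349

ranges = [0.6400, 4.8762, 1.1205, 0.3349]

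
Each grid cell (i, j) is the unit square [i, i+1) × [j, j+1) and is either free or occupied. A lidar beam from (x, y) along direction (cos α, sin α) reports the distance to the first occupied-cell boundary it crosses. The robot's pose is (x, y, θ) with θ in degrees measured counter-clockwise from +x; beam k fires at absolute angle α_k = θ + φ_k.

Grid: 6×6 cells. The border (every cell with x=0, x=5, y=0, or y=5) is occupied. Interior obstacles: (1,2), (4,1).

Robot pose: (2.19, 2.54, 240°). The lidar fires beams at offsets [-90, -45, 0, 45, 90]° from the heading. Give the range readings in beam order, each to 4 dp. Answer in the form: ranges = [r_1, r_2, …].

ranges = [0.2194, 0.1967, 0.3800, 1.5943, 2.0900]

beam 1: φ=-90°, α=150°
  d=(-0.8660,0.5000)  start (2,2)  tX=0.2194 tY=0.9200  stride 1/|dx|=1.1547 1/|dy|=2.0000
    cross x-line → (1,2), t=0.2194 (wall)
  → r_1 = 0.2194
beam 2: φ=-45°, α=195°
  d=(-0.9659,-0.2588)  start (2,2)  tX=0.1967 tY=2.0864  stride 1/|dx|=1.0353 1/|dy|=3.8637
    cross x-line → (1,2), t=0.1967 (wall)
  → r_2 = 0.1967
beam 3: φ=0°, α=240°
  d=(-0.5000,-0.8660)  start (2,2)  tX=0.3800 tY=0.6235  stride 1/|dx|=2.0000 1/|dy|=1.1547
    cross x-line → (1,2), t=0.3800 (wall)
  → r_3 = 0.3800
beam 4: φ=45°, α=285°
  d=(0.2588,-0.9659)  start (2,2)  tX=3.1296 tY=0.5590  stride 1/|dx|=3.8637 1/|dy|=1.0353
    cross y-line → (2,1), t=0.5590
    cross y-line → (2,0), t=1.5943 (wall)
  → r_4 = 1.5943
beam 5: φ=90°, α=330°
  d=(0.8660,-0.5000)  start (2,2)  tX=0.9353 tY=1.0800  stride 1/|dx|=1.1547 1/|dy|=2.0000
    cross x-line → (3,2), t=0.9353
    cross y-line → (3,1), t=1.0800
    cross x-line → (4,1), t=2.0900 (wall)
  → r_5 = 2.0900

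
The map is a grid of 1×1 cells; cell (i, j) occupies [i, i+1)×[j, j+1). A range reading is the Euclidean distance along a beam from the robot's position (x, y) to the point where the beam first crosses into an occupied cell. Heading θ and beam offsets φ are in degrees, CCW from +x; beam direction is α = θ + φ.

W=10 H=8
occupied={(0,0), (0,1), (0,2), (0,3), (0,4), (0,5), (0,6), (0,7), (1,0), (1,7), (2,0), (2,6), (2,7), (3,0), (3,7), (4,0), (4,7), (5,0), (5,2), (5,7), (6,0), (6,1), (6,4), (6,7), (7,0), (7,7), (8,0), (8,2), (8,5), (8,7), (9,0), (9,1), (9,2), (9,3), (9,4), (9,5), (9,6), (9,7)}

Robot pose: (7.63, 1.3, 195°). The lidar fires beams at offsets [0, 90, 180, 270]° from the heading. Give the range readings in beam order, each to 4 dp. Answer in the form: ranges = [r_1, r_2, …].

ranges = [0.6522, 0.3106, 1.4183, 2.7952]

beam 1: φ=0°, α=195°
  d=(-0.9659,-0.2588)  start (7,1)  tX=0.6522 tY=1.1591  stride 1/|dx|=1.0353 1/|dy|=3.8637
    cross x-line → (6,1), t=0.6522 (wall)
  → r_1 = 0.6522
beam 2: φ=90°, α=285°
  d=(0.2588,-0.9659)  start (7,1)  tX=1.4296 tY=0.3106  stride 1/|dx|=3.8637 1/|dy|=1.0353
    cross y-line → (7,0), t=0.3106 (wall)
  → r_2 = 0.3106
beam 3: φ=180°, α=15°
  d=(0.9659,0.2588)  start (7,1)  tX=0.3831 tY=2.7046  stride 1/|dx|=1.0353 1/|dy|=3.8637
    cross x-line → (8,1), t=0.3831
    cross x-line → (9,1), t=1.4183 (wall)
  → r_3 = 1.4183
beam 4: φ=270°, α=105°
  d=(-0.2588,0.9659)  start (7,1)  tX=2.4341 tY=0.7247  stride 1/|dx|=3.8637 1/|dy|=1.0353
    cross y-line → (7,2), t=0.7247
    cross y-line → (7,3), t=1.7600
    cross x-line → (6,3), t=2.4341
    cross y-line → (6,4), t=2.7952 (wall)
  → r_4 = 2.7952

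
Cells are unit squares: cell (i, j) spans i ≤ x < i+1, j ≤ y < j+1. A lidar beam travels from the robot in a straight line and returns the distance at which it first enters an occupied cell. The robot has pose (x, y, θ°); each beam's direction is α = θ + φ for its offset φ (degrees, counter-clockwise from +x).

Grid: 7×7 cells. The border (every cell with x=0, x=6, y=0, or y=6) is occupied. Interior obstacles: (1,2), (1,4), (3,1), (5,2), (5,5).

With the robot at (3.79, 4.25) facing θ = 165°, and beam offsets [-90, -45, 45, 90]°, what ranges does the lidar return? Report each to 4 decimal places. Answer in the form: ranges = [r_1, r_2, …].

beam 1: φ=-90°, α=75°
  d=(0.2588,0.9659)  start (3,4)  tX=0.8114 tY=0.7765  stride 1/|dx|=3.8637 1/|dy|=1.0353
    cross y-line → (3,5), t=0.7765
    cross x-line → (4,5), t=0.8114
    cross y-line → (4,6), t=1.8117 (wall)
  → r_1 = 1.8117
beam 2: φ=-45°, α=120°
  d=(-0.5000,0.8660)  start (3,4)  tX=1.5800 tY=0.8660  stride 1/|dx|=2.0000 1/|dy|=1.1547
    cross y-line → (3,5), t=0.8660
    cross x-line → (2,5), t=1.5800
    cross y-line → (2,6), t=2.0207 (wall)
  → r_2 = 2.0207
beam 3: φ=45°, α=210°
  d=(-0.8660,-0.5000)  start (3,4)  tX=0.9122 tY=0.5000  stride 1/|dx|=1.1547 1/|dy|=2.0000
    cross y-line → (3,3), t=0.5000
    cross x-line → (2,3), t=0.9122
    cross x-line → (1,3), t=2.0669
    cross y-line → (1,2), t=2.5000 (wall)
  → r_3 = 2.5000
beam 4: φ=90°, α=255°
  d=(-0.2588,-0.9659)  start (3,4)  tX=3.0523 tY=0.2588  stride 1/|dx|=3.8637 1/|dy|=1.0353
    cross y-line → (3,3), t=0.2588
    cross y-line → (3,2), t=1.2941
    cross y-line → (3,1), t=2.3294 (wall)
  → r_4 = 2.3294

ranges = [1.8117, 2.0207, 2.5000, 2.3294]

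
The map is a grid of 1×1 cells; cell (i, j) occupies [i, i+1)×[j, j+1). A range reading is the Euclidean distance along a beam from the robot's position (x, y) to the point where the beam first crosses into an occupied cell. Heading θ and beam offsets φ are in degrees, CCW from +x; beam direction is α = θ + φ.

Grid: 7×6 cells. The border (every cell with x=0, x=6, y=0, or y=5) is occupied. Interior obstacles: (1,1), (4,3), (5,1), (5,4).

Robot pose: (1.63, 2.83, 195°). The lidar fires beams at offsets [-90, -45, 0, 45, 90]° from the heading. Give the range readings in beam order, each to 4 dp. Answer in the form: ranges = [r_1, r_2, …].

beam 1: φ=-90°, α=105°
  d=(-0.2588,0.9659)  start (1,2)  tX=2.4341 tY=0.1760  stride 1/|dx|=3.8637 1/|dy|=1.0353
    cross y-line → (1,3), t=0.1760
    cross y-line → (1,4), t=1.2113
    cross y-line → (1,5), t=2.2465 (wall)
  → r_1 = 2.2465
beam 2: φ=-45°, α=150°
  d=(-0.8660,0.5000)  start (1,2)  tX=0.7275 tY=0.3400  stride 1/|dx|=1.1547 1/|dy|=2.0000
    cross y-line → (1,3), t=0.3400
    cross x-line → (0,3), t=0.7275 (wall)
  → r_2 = 0.7275
beam 3: φ=0°, α=195°
  d=(-0.9659,-0.2588)  start (1,2)  tX=0.6522 tY=3.2069  stride 1/|dx|=1.0353 1/|dy|=3.8637
    cross x-line → (0,2), t=0.6522 (wall)
  → r_3 = 0.6522
beam 4: φ=45°, α=240°
  d=(-0.5000,-0.8660)  start (1,2)  tX=1.2600 tY=0.9584  stride 1/|dx|=2.0000 1/|dy|=1.1547
    cross y-line → (1,1), t=0.9584 (wall)
  → r_4 = 0.9584
beam 5: φ=90°, α=285°
  d=(0.2588,-0.9659)  start (1,2)  tX=1.4296 tY=0.8593  stride 1/|dx|=3.8637 1/|dy|=1.0353
    cross y-line → (1,1), t=0.8593 (wall)
  → r_5 = 0.8593

ranges = [2.2465, 0.7275, 0.6522, 0.9584, 0.8593]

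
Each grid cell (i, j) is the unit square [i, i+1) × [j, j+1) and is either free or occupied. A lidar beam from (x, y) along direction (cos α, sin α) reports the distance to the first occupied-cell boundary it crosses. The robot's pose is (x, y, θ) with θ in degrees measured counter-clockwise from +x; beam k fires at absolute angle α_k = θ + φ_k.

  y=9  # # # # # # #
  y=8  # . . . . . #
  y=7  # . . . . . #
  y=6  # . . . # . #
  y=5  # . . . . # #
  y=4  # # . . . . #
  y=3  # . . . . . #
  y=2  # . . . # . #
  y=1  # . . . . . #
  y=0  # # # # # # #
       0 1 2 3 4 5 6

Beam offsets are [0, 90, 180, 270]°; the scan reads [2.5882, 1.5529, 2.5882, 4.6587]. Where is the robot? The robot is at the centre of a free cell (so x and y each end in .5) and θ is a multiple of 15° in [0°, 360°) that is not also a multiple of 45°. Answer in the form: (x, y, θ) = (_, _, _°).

(x, y, θ) = (3.5, 7.5, 15°)

The pose lattice has 36·16 = 576 candidates. Test each by forward raycasting.
  (1.5, 1.5, 255°): beam 1 = 0.5176 ≠ 2.5882 ✗
  (3.5, 7.5, 105°): beam 1 = 1.5529 ≠ 2.5882 ✗
  (3.5, 5.5, 195°): beam 1 = 1.9319 ≠ 2.5882 ✗
  (2.5, 2.5, 30°): beam 1 = 4.0415 ≠ 2.5882 ✗
  (3.5, 4.5, 285°): beam 1 = 1.9319 ≠ 2.5882 ✗
  …
  (3.5, 7.5, 15°): r_1=2.5882, r_2=1.5529, r_3=2.5882, r_4=4.6587 — all match ✓
Only this pose fits every beam.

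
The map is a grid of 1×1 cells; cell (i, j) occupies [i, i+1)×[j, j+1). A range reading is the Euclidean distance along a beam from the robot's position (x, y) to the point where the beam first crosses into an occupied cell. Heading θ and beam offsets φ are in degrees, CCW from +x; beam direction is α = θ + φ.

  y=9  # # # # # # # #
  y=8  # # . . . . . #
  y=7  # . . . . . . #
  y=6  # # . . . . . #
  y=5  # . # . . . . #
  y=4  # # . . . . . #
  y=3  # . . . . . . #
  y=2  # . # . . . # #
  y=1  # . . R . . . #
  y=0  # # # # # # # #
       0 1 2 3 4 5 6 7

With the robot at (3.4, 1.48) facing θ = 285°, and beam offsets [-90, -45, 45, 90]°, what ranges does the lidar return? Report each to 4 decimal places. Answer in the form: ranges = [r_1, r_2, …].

ranges = [1.8546, 0.5543, 0.9600, 2.6917]

beam 1: φ=-90°, α=195°
  d=(-0.9659,-0.2588)  start (3,1)  tX=0.4141 tY=1.8546  stride 1/|dx|=1.0353 1/|dy|=3.8637
    cross x-line → (2,1), t=0.4141
    cross x-line → (1,1), t=1.4494
    cross y-line → (1,0), t=1.8546 (wall)
  → r_1 = 1.8546
beam 2: φ=-45°, α=240°
  d=(-0.5000,-0.8660)  start (3,1)  tX=0.8000 tY=0.5543  stride 1/|dx|=2.0000 1/|dy|=1.1547
    cross y-line → (3,0), t=0.5543 (wall)
  → r_2 = 0.5543
beam 3: φ=45°, α=330°
  d=(0.8660,-0.5000)  start (3,1)  tX=0.6928 tY=0.9600  stride 1/|dx|=1.1547 1/|dy|=2.0000
    cross x-line → (4,1), t=0.6928
    cross y-line → (4,0), t=0.9600 (wall)
  → r_3 = 0.9600
beam 4: φ=90°, α=15°
  d=(0.9659,0.2588)  start (3,1)  tX=0.6212 tY=2.0091  stride 1/|dx|=1.0353 1/|dy|=3.8637
    cross x-line → (4,1), t=0.6212
    cross x-line → (5,1), t=1.6564
    cross y-line → (5,2), t=2.0091
    cross x-line → (6,2), t=2.6917 (wall)
  → r_4 = 2.6917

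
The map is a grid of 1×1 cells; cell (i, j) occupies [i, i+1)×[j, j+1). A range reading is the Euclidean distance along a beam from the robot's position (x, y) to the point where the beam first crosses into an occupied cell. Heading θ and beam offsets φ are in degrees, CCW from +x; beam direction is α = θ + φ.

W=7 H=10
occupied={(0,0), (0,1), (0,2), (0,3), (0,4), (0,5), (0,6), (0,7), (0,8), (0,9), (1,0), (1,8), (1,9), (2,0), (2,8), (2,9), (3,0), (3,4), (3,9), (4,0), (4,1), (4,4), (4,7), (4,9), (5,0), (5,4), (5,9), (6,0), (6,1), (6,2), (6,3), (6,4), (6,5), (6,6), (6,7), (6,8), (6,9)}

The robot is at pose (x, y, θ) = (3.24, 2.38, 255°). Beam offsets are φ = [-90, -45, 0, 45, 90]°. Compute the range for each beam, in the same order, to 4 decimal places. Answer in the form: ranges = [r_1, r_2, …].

ranges = [2.3190, 2.5865, 1.4287, 1.5200, 1.4682]

beam 1: φ=-90°, α=165°
  d=(-0.9659,0.2588)  start (3,2)  tX=0.2485 tY=2.3955  stride 1/|dx|=1.0353 1/|dy|=3.8637
    cross x-line → (2,2), t=0.2485
    cross x-line → (1,2), t=1.2837
    cross x-line → (0,2), t=2.3190 (wall)
  → r_1 = 2.3190
beam 2: φ=-45°, α=210°
  d=(-0.8660,-0.5000)  start (3,2)  tX=0.2771 tY=0.7600  stride 1/|dx|=1.1547 1/|dy|=2.0000
    cross x-line → (2,2), t=0.2771
    cross y-line → (2,1), t=0.7600
    cross x-line → (1,1), t=1.4318
    cross x-line → (0,1), t=2.5865 (wall)
  → r_2 = 2.5865
beam 3: φ=0°, α=255°
  d=(-0.2588,-0.9659)  start (3,2)  tX=0.9273 tY=0.3934  stride 1/|dx|=3.8637 1/|dy|=1.0353
    cross y-line → (3,1), t=0.3934
    cross x-line → (2,1), t=0.9273
    cross y-line → (2,0), t=1.4287 (wall)
  → r_3 = 1.4287
beam 4: φ=45°, α=300°
  d=(0.5000,-0.8660)  start (3,2)  tX=1.5200 tY=0.4388  stride 1/|dx|=2.0000 1/|dy|=1.1547
    cross y-line → (3,1), t=0.4388
    cross x-line → (4,1), t=1.5200 (wall)
  → r_4 = 1.5200
beam 5: φ=90°, α=345°
  d=(0.9659,-0.2588)  start (3,2)  tX=0.7868 tY=1.4682  stride 1/|dx|=1.0353 1/|dy|=3.8637
    cross x-line → (4,2), t=0.7868
    cross y-line → (4,1), t=1.4682 (wall)
  → r_5 = 1.4682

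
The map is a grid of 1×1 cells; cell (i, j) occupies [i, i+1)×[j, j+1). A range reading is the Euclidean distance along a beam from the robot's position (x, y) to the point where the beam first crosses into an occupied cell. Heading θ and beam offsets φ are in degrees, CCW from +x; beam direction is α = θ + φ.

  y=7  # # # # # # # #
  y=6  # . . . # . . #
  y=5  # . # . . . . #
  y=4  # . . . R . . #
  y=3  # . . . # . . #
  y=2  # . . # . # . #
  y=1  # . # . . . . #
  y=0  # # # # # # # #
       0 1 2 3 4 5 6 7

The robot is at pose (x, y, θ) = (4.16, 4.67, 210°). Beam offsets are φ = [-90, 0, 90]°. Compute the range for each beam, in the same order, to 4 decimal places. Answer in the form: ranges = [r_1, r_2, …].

ranges = [2.6905, 3.6489, 0.7736]

beam 1: φ=-90°, α=120°
  direction (-0.5000, 0.8660); cell (4,4); t to first gridline: x 0.3200, y 0.3811 (then +2.0000 / +1.1547)
    (3,4) via x @ 0.3200
    (3,5) via y @ 0.3811
    (3,6) via y @ 1.5358
    (2,6) via x @ 2.3200
    (2,7) via y @ 2.6905  # hit
  → r_1 = 2.6905
beam 2: φ=0°, α=210°
  direction (-0.8660, -0.5000); cell (4,4); t to first gridline: x 0.1848, y 1.3400 (then +1.1547 / +2.0000)
    (3,4) via x @ 0.1848
    (2,4) via x @ 1.3395
    (2,3) via y @ 1.3400
    (1,3) via x @ 2.4942
    (1,2) via y @ 3.3400
    (0,2) via x @ 3.6489  # hit
  → r_2 = 3.6489
beam 3: φ=90°, α=300°
  direction (0.5000, -0.8660); cell (4,4); t to first gridline: x 1.6800, y 0.7736 (then +2.0000 / +1.1547)
    (4,3) via y @ 0.7736  # hit
  → r_3 = 0.7736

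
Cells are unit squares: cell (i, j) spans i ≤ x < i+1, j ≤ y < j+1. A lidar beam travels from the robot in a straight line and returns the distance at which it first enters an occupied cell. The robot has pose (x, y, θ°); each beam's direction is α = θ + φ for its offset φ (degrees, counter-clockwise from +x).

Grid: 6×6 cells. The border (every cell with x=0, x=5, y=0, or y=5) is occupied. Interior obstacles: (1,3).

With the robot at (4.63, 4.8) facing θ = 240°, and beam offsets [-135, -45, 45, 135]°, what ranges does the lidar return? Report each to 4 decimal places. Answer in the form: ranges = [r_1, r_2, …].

ranges = [0.2071, 3.0910, 1.4296, 0.3831]

beam 1: φ=-135°, α=105°
  cosα=-0.2588 sinα=0.9659 | (4,4) | tMaxX 2.4341 tMaxY 0.2071 | tΔX 3.8637 tΔY 1.0353
    t=0.2071 [y] (4,5) — stop
  → r_1 = 0.2071
beam 2: φ=-45°, α=195°
  cosα=-0.9659 sinα=-0.2588 | (4,4) | tMaxX 0.6522 tMaxY 3.0910 | tΔX 1.0353 tΔY 3.8637
    t=0.6522 [x] (3,4)
    t=1.6875 [x] (2,4)
    t=2.7228 [x] (1,4)
    t=3.0910 [y] (1,3) — stop
  → r_2 = 3.0910
beam 3: φ=45°, α=285°
  cosα=0.2588 sinα=-0.9659 | (4,4) | tMaxX 1.4296 tMaxY 0.8282 | tΔX 3.8637 tΔY 1.0353
    t=0.8282 [y] (4,3)
    t=1.4296 [x] (5,3) — stop
  → r_3 = 1.4296
beam 4: φ=135°, α=15°
  cosα=0.9659 sinα=0.2588 | (4,4) | tMaxX 0.3831 tMaxY 0.7727 | tΔX 1.0353 tΔY 3.8637
    t=0.3831 [x] (5,4) — stop
  → r_4 = 0.3831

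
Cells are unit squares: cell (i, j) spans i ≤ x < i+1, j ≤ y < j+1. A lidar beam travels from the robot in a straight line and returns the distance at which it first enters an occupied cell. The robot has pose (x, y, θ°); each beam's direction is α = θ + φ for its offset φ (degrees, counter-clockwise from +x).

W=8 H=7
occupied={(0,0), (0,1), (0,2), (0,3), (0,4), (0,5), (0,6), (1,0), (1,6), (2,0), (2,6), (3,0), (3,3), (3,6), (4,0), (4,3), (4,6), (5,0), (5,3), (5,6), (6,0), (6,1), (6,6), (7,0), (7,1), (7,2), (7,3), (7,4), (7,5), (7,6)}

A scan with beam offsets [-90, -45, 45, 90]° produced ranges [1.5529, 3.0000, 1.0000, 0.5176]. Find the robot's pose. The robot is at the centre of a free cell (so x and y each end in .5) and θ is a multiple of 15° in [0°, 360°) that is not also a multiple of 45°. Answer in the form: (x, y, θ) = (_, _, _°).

Candidates: 26 free-cell centres × 16 headings = 416 poses. Raycast each; keep the one whose scan matches to 4 dp.
  (2.5, 4.5, 240°): beam 1 = 1.7321 ≠ 1.5529 ✗
  (5.5, 2.5, 330°): beam 1 = 1.7321 ≠ 1.5529 ✗
  (4.5, 5.5, 75°): beam 1 = 2.5882 ≠ 1.5529 ✗
  (1.5, 5.5, 195°): beam 1 = 0.5176 ≠ 1.5529 ✗
  …
  (5.5, 5.5, 345°): r_1=1.5529, r_2=3.0000, r_3=1.0000, r_4=0.5176 — all match ✓
No second candidate reproduces the full scan.

(x, y, θ) = (5.5, 5.5, 345°)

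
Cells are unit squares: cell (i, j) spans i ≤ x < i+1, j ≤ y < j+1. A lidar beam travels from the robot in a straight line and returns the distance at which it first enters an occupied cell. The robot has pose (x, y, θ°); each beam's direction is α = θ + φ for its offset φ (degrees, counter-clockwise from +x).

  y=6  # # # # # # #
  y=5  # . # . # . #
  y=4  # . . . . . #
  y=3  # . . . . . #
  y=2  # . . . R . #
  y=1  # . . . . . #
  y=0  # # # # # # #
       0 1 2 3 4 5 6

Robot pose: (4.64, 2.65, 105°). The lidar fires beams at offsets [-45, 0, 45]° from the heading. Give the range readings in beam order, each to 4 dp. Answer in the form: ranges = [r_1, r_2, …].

ranges = [2.7200, 2.4329, 4.2031]

beam 1: φ=-45°, α=60°
  d=(0.5000,0.8660)  start (4,2)  tX=0.7200 tY=0.4041  stride 1/|dx|=2.0000 1/|dy|=1.1547
    cross y-line → (4,3), t=0.4041
    cross x-line → (5,3), t=0.7200
    cross y-line → (5,4), t=1.5588
    cross y-line → (5,5), t=2.7135
    cross x-line → (6,5), t=2.7200 (wall)
  → r_1 = 2.7200
beam 2: φ=0°, α=105°
  d=(-0.2588,0.9659)  start (4,2)  tX=2.4728 tY=0.3623  stride 1/|dx|=3.8637 1/|dy|=1.0353
    cross y-line → (4,3), t=0.3623
    cross y-line → (4,4), t=1.3976
    cross y-line → (4,5), t=2.4329 (wall)
  → r_2 = 2.4329
beam 3: φ=45°, α=150°
  d=(-0.8660,0.5000)  start (4,2)  tX=0.7390 tY=0.7000  stride 1/|dx|=1.1547 1/|dy|=2.0000
    cross y-line → (4,3), t=0.7000
    cross x-line → (3,3), t=0.7390
    cross x-line → (2,3), t=1.8937
    cross y-line → (2,4), t=2.7000
    cross x-line → (1,4), t=3.0484
    cross x-line → (0,4), t=4.2031 (wall)
  → r_3 = 4.2031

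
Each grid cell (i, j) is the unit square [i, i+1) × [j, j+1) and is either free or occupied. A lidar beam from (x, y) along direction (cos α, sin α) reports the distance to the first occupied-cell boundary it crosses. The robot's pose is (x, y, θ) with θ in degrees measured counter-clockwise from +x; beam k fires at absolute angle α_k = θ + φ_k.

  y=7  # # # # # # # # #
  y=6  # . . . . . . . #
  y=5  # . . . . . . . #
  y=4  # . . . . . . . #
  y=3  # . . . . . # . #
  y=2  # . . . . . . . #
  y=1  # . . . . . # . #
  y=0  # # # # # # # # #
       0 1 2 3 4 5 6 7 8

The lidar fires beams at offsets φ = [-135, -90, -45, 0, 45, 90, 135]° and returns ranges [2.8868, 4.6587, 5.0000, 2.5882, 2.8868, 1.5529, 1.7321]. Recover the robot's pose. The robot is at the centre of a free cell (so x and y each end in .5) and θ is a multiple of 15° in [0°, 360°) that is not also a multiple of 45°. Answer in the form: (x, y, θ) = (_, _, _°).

Enumerate (i+0.5, j+0.5, θ) over the 40 free cells and 16 admissible headings. For each, cast all 7 beams and compare to the given ranges.
  (3.5, 4.5, 255°): beam 2 = 2.5882 ≠ 4.6587 ✗
  (6.5, 5.5, 195°): beam 1 = 1.7321 ≠ 2.8868 ✗
  (1.5, 1.5, 150°): beam 1 = 6.7293 ≠ 2.8868 ✗
  (7.5, 2.5, 330°): beam 1 = 5.7956 ≠ 2.8868 ✗
  …
  (3.5, 2.5, 165°): r_1=2.8868, r_2=4.6587, r_3=5.0000, r_4=2.5882, r_5=2.8868, r_6=1.5529, r_7=1.7321 — all match ✓
Only this pose fits every beam.

(x, y, θ) = (3.5, 2.5, 165°)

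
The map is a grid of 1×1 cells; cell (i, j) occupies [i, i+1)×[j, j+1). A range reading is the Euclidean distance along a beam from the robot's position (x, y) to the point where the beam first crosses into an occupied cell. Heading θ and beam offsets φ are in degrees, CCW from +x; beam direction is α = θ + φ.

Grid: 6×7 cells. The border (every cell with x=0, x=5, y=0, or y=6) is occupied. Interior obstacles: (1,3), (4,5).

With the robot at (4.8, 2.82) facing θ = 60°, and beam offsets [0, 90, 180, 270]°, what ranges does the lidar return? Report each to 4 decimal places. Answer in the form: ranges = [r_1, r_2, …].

beam 1: φ=0°, α=60°
  cosα=0.5000 sinα=0.8660 | (4,2) | tMaxX 0.4000 tMaxY 0.2078 | tΔX 2.0000 tΔY 1.1547
    t=0.2078 [y] (4,3)
    t=0.4000 [x] (5,3) — stop
  → r_1 = 0.4000
beam 2: φ=90°, α=150°
  cosα=-0.8660 sinα=0.5000 | (4,2) | tMaxX 0.9238 tMaxY 0.3600 | tΔX 1.1547 tΔY 2.0000
    t=0.3600 [y] (4,3)
    t=0.9238 [x] (3,3)
    t=2.0785 [x] (2,3)
    t=2.3600 [y] (2,4)
    t=3.2332 [x] (1,4)
    t=4.3600 [y] (1,5)
    t=4.3879 [x] (0,5) — stop
  → r_2 = 4.3879
beam 3: φ=180°, α=240°
  cosα=-0.5000 sinα=-0.8660 | (4,2) | tMaxX 1.6000 tMaxY 0.9469 | tΔX 2.0000 tΔY 1.1547
    t=0.9469 [y] (4,1)
    t=1.6000 [x] (3,1)
    t=2.1016 [y] (3,0) — stop
  → r_3 = 2.1016
beam 4: φ=270°, α=330°
  cosα=0.8660 sinα=-0.5000 | (4,2) | tMaxX 0.2309 tMaxY 1.6400 | tΔX 1.1547 tΔY 2.0000
    t=0.2309 [x] (5,2) — stop
  → r_4 = 0.2309

ranges = [0.4000, 4.3879, 2.1016, 0.2309]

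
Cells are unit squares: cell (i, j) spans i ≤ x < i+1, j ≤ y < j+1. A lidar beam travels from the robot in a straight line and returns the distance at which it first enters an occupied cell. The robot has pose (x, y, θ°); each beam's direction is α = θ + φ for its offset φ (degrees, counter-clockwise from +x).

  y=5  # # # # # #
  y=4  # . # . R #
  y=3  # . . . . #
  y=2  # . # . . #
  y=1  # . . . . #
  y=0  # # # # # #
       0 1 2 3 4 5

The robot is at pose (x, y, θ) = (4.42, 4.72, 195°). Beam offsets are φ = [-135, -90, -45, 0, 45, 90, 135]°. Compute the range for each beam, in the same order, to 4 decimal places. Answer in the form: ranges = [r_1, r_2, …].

ranges = [0.3233, 0.2899, 0.5600, 1.4701, 2.8400, 2.2409, 0.6697]

beam 1: φ=-135°, α=60°
  cosα=0.5000 sinα=0.8660 | (4,4) | tMaxX 1.1600 tMaxY 0.3233 | tΔX 2.0000 tΔY 1.1547
    t=0.3233 [y] (4,5) — stop
  → r_1 = 0.3233
beam 2: φ=-90°, α=105°
  cosα=-0.2588 sinα=0.9659 | (4,4) | tMaxX 1.6228 tMaxY 0.2899 | tΔX 3.8637 tΔY 1.0353
    t=0.2899 [y] (4,5) — stop
  → r_2 = 0.2899
beam 3: φ=-45°, α=150°
  cosα=-0.8660 sinα=0.5000 | (4,4) | tMaxX 0.4850 tMaxY 0.5600 | tΔX 1.1547 tΔY 2.0000
    t=0.4850 [x] (3,4)
    t=0.5600 [y] (3,5) — stop
  → r_3 = 0.5600
beam 4: φ=0°, α=195°
  cosα=-0.9659 sinα=-0.2588 | (4,4) | tMaxX 0.4348 tMaxY 2.7819 | tΔX 1.0353 tΔY 3.8637
    t=0.4348 [x] (3,4)
    t=1.4701 [x] (2,4) — stop
  → r_4 = 1.4701
beam 5: φ=45°, α=240°
  cosα=-0.5000 sinα=-0.8660 | (4,4) | tMaxX 0.8400 tMaxY 0.8314 | tΔX 2.0000 tΔY 1.1547
    t=0.8314 [y] (4,3)
    t=0.8400 [x] (3,3)
    t=1.9861 [y] (3,2)
    t=2.8400 [x] (2,2) — stop
  → r_5 = 2.8400
beam 6: φ=90°, α=285°
  cosα=0.2588 sinα=-0.9659 | (4,4) | tMaxX 2.2409 tMaxY 0.7454 | tΔX 3.8637 tΔY 1.0353
    t=0.7454 [y] (4,3)
    t=1.7807 [y] (4,2)
    t=2.2409 [x] (5,2) — stop
  → r_6 = 2.2409
beam 7: φ=135°, α=330°
  cosα=0.8660 sinα=-0.5000 | (4,4) | tMaxX 0.6697 tMaxY 1.4400 | tΔX 1.1547 tΔY 2.0000
    t=0.6697 [x] (5,4) — stop
  → r_7 = 0.6697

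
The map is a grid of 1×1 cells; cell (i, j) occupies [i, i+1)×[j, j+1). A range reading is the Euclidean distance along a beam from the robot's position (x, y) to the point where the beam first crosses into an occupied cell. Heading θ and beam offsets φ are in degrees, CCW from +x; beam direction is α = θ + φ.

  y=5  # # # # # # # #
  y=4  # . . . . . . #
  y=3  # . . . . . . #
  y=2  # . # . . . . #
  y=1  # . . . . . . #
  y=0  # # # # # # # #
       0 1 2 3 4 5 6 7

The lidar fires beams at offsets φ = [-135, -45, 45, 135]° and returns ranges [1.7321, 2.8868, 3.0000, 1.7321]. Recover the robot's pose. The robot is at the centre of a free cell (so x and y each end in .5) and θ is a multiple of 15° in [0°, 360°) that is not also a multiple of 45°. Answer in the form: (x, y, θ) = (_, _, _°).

(x, y, θ) = (5.5, 2.5, 165°)

Enumerate (i+0.5, j+0.5, θ) over the 23 free cells and 16 admissible headings. For each, cast all 4 beams and compare to the given ranges.
  (1.5, 3.5, 75°): beam 1 = 1.0000 ≠ 1.7321 ✗
  (2.5, 3.5, 75°): beam 1 = 0.5774 ≠ 1.7321 ✗
  (2.5, 1.5, 75°): beam 1 = 0.5774 ≠ 1.7321 ✗
  (4.5, 2.5, 255°): beam 1 = 2.8868 ≠ 1.7321 ✗
  (3.5, 1.5, 75°): beam 1 = 0.5774 ≠ 1.7321 ✗
  …
  (5.5, 2.5, 165°): r_1=1.7321, r_2=2.8868, r_3=3.0000, r_4=1.7321 — all match ✓
Only this pose fits every beam.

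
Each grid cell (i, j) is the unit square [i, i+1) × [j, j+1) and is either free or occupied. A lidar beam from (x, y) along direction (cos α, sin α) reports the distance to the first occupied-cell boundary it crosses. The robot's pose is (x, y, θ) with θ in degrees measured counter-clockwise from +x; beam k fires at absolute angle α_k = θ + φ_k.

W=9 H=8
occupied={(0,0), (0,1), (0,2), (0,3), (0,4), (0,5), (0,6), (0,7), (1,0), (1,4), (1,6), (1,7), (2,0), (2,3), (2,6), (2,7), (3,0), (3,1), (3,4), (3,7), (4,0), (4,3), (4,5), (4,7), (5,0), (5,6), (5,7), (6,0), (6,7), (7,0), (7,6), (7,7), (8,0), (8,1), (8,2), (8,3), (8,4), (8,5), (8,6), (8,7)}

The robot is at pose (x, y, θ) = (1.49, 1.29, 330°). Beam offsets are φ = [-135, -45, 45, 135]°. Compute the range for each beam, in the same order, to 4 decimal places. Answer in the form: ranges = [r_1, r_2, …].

ranges = [0.5073, 0.3002, 1.5633, 1.8932]

beam 1: φ=-135°, α=195°
  dir = (cos 195°, sin 195°) = (-0.9659, -0.2588); from cell (1,1)
  next x-line at t=0.5073, next y-line at t=1.1205; Δt_x=1.0353, Δt_y=3.8637
    x: enter (0,1) at t=0.5073 ← occupied
  → r_1 = 0.5073
beam 2: φ=-45°, α=285°
  dir = (cos 285°, sin 285°) = (0.2588, -0.9659); from cell (1,1)
  next x-line at t=1.9705, next y-line at t=0.3002; Δt_x=3.8637, Δt_y=1.0353
    y: enter (1,0) at t=0.3002 ← occupied
  → r_2 = 0.3002
beam 3: φ=45°, α=15°
  dir = (cos 15°, sin 15°) = (0.9659, 0.2588); from cell (1,1)
  next x-line at t=0.5280, next y-line at t=2.7432; Δt_x=1.0353, Δt_y=3.8637
    x: enter (2,1) at t=0.5280
    x: enter (3,1) at t=1.5633 ← occupied
  → r_3 = 1.5633
beam 4: φ=135°, α=105°
  dir = (cos 105°, sin 105°) = (-0.2588, 0.9659); from cell (1,1)
  next x-line at t=1.8932, next y-line at t=0.7350; Δt_x=3.8637, Δt_y=1.0353
    y: enter (1,2) at t=0.7350
    y: enter (1,3) at t=1.7703
    x: enter (0,3) at t=1.8932 ← occupied
  → r_4 = 1.8932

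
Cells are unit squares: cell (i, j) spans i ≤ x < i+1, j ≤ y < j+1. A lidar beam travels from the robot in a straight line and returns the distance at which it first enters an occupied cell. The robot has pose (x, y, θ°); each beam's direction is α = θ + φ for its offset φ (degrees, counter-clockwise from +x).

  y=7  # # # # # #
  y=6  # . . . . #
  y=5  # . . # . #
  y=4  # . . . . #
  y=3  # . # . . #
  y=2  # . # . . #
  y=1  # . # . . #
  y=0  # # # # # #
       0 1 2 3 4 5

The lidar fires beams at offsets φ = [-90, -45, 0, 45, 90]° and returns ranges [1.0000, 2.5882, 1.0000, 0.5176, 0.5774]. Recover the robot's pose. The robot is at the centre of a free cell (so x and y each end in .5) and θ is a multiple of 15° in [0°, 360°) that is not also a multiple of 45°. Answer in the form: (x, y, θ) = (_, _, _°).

Enumerate (i+0.5, j+0.5, θ) over the 20 free cells and 16 admissible headings. For each, cast all 5 beams and compare to the given ranges.
  (2.5, 6.5, 150°): beam 1 = 0.5774 ≠ 1.0000 ✗
  (4.5, 1.5, 105°): beam 1 = 0.5176 ≠ 1.0000 ✗
  (3.5, 1.5, 75°): beam 1 = 1.5529 ≠ 1.0000 ✗
  …
  (2.5, 6.5, 30°): r_1=1.0000, r_2=2.5882, r_3=1.0000, r_4=0.5176, r_5=0.5774 — all match ✓
Only this pose fits every beam.

(x, y, θ) = (2.5, 6.5, 30°)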